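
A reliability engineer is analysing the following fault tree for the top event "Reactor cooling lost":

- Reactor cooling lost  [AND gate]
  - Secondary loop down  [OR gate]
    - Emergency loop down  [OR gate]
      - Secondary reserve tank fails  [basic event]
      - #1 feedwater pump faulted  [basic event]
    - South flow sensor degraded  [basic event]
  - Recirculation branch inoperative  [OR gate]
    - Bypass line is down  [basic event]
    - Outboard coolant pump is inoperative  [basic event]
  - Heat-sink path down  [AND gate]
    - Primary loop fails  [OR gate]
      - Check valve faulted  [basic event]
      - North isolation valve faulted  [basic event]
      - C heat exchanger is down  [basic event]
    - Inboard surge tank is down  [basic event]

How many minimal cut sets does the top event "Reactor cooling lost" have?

18

Emergency loop down [OR]: union of children's cut sets → 2 cut set(s).
Secondary loop down [OR]: union of children's cut sets → 3 cut set(s).
Recirculation branch inoperative [OR]: union of children's cut sets → 2 cut set(s).
Primary loop fails [OR]: union of children's cut sets → 3 cut set(s).
Heat-sink path down [AND]: one cut set from each child combined → 3 × 1 = 3 cut set(s).
Reactor cooling lost [AND]: one cut set from each child combined → 3 × 2 × 3 = 18 cut set(s).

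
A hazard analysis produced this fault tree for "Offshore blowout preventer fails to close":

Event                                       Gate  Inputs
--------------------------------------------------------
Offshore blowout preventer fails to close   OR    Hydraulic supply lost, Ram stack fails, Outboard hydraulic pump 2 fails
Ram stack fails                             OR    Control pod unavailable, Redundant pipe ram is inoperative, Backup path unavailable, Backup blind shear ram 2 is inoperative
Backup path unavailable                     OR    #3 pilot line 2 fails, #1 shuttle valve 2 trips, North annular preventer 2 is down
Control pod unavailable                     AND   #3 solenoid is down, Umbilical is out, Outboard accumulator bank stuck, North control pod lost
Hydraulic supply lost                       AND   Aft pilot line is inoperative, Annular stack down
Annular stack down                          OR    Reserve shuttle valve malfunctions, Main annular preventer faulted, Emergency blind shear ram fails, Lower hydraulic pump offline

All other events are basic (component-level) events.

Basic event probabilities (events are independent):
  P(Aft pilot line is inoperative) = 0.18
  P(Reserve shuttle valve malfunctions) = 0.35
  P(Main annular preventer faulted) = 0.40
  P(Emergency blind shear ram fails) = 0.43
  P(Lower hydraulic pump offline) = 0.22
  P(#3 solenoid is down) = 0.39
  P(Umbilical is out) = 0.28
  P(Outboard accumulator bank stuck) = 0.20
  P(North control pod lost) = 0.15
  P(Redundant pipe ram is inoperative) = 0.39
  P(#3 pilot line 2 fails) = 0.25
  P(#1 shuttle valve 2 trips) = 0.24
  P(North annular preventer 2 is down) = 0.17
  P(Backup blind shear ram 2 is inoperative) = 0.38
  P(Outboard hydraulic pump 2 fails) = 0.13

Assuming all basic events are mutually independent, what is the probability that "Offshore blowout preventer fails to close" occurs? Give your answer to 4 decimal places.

P(Annular stack down) [OR] = 1 − (1−0.35) × (1−0.40) × (1−0.43) × (1−0.22) = 0.826606
P(Hydraulic supply lost) [AND] = 0.18 × 0.826606 = 0.148789
P(Control pod unavailable) [AND] = 0.39 × 0.28 × 0.20 × 0.15 = 0.003276
P(Backup path unavailable) [OR] = 1 − (1−0.25) × (1−0.24) × (1−0.17) = 0.526900
P(Ram stack fails) [OR] = 1 − (1−0.003276) × (1−0.39) × (1−0.526900) × (1−0.38) = 0.821660
P(Offshore blowout preventer fails to close) [OR] = 1 − (1−0.148789) × (1−0.821660) × (1−0.13) = 0.867930
Rounded to 4 decimal places: P(Offshore blowout preventer fails to close) ≈ 0.8679.

0.8679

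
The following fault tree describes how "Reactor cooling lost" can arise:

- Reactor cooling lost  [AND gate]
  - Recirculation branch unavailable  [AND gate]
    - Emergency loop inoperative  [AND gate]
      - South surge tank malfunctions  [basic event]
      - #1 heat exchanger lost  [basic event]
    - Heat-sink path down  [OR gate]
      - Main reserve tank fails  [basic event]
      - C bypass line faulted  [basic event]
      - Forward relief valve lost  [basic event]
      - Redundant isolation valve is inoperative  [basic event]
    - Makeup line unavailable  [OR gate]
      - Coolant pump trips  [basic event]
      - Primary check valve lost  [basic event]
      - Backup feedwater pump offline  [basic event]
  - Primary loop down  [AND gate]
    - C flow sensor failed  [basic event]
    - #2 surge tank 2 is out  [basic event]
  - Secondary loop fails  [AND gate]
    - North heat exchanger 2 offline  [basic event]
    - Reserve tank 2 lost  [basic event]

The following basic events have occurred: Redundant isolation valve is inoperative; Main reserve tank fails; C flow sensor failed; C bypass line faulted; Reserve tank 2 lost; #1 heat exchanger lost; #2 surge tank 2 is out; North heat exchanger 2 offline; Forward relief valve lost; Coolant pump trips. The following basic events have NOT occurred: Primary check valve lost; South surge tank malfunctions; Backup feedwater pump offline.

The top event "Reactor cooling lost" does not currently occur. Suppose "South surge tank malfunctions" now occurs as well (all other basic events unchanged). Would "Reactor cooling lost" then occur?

Yes

Counterfactual: set "South surge tank malfunctions" to occurred.
Emergency loop inoperative [AND]: South surge tank malfunctions=occurs, #1 heat exchanger lost=occurs → all inputs occur → occurs.
Heat-sink path down [OR]: Main reserve tank fails=occurs, C bypass line faulted=occurs, Forward relief valve lost=occurs, Redundant isolation valve is inoperative=occurs → at least one input occurs → occurs.
Makeup line unavailable [OR]: Coolant pump trips=occurs, Primary check valve lost=not, Backup feedwater pump offline=not → at least one input occurs → occurs.
Recirculation branch unavailable [AND]: Emergency loop inoperative=occurs, Heat-sink path down=occurs, Makeup line unavailable=occurs → all inputs occur → occurs.
Primary loop down [AND]: C flow sensor failed=occurs, #2 surge tank 2 is out=occurs → all inputs occur → occurs.
Secondary loop fails [AND]: North heat exchanger 2 offline=occurs, Reserve tank 2 lost=occurs → all inputs occur → occurs.
Reactor cooling lost [AND]: Recirculation branch unavailable=occurs, Primary loop down=occurs, Secondary loop fails=occurs → all inputs occur → occurs.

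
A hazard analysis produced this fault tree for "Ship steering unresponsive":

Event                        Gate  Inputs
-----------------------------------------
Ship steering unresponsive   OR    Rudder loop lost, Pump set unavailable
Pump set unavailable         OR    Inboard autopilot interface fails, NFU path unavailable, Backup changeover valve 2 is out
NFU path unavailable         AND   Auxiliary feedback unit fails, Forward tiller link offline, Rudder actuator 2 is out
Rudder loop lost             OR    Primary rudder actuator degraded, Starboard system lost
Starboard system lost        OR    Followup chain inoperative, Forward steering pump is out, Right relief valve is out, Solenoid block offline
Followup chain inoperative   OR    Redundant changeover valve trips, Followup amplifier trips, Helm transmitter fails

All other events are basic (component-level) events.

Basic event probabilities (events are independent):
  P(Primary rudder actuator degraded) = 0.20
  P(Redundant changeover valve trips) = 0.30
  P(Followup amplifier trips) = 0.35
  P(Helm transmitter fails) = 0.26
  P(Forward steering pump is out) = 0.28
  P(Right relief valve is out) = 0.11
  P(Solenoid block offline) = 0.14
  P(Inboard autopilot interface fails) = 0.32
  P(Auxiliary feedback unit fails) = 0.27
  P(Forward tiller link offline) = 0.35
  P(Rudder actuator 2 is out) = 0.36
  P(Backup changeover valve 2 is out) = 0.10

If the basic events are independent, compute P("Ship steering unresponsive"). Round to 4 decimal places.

0.9122

P(Followup chain inoperative) [OR] = 1 − (1−0.30) × (1−0.35) × (1−0.26) = 0.663300
P(Starboard system lost) [OR] = 1 − (1−0.663300) × (1−0.28) × (1−0.11) × (1−0.14) = 0.814449
P(Rudder loop lost) [OR] = 1 − (1−0.20) × (1−0.814449) = 0.851559
P(NFU path unavailable) [AND] = 0.27 × 0.35 × 0.36 = 0.034020
P(Pump set unavailable) [OR] = 1 − (1−0.32) × (1−0.034020) × (1−0.10) = 0.408820
P(Ship steering unresponsive) [OR] = 1 − (1−0.851559) × (1−0.408820) = 0.912245
Rounded to 4 decimal places: P(Ship steering unresponsive) ≈ 0.9122.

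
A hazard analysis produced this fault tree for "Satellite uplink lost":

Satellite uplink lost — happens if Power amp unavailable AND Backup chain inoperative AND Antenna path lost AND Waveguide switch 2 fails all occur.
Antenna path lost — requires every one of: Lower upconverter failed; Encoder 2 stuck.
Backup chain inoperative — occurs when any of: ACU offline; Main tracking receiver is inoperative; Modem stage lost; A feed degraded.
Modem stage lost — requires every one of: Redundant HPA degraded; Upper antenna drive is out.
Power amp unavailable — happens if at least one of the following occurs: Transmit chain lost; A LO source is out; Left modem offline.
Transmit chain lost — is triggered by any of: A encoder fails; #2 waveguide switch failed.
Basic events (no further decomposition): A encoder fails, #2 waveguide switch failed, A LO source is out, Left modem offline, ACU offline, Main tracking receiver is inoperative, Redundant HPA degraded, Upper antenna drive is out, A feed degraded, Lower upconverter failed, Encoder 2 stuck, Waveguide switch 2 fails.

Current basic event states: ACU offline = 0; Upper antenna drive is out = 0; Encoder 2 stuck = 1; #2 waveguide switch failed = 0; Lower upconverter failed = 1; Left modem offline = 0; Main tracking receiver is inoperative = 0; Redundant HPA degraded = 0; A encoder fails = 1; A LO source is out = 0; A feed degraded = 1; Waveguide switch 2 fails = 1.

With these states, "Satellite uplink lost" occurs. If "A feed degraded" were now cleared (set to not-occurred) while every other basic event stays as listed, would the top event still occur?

Counterfactual: set "A feed degraded" to not occurred.
Transmit chain lost [OR]: A encoder fails=occurs, #2 waveguide switch failed=not → at least one input occurs → occurs.
Power amp unavailable [OR]: Transmit chain lost=occurs, A LO source is out=not, Left modem offline=not → at least one input occurs → occurs.
Modem stage lost [AND]: Redundant HPA degraded=not, Upper antenna drive is out=not → not all inputs occur → does not occur.
Backup chain inoperative [OR]: ACU offline=not, Main tracking receiver is inoperative=not, Modem stage lost=not, A feed degraded=not → no input occurs → does not occur.
Antenna path lost [AND]: Lower upconverter failed=occurs, Encoder 2 stuck=occurs → all inputs occur → occurs.
Satellite uplink lost [AND]: Power amp unavailable=occurs, Backup chain inoperative=not, Antenna path lost=occurs, Waveguide switch 2 fails=occurs → not all inputs occur → does not occur.

No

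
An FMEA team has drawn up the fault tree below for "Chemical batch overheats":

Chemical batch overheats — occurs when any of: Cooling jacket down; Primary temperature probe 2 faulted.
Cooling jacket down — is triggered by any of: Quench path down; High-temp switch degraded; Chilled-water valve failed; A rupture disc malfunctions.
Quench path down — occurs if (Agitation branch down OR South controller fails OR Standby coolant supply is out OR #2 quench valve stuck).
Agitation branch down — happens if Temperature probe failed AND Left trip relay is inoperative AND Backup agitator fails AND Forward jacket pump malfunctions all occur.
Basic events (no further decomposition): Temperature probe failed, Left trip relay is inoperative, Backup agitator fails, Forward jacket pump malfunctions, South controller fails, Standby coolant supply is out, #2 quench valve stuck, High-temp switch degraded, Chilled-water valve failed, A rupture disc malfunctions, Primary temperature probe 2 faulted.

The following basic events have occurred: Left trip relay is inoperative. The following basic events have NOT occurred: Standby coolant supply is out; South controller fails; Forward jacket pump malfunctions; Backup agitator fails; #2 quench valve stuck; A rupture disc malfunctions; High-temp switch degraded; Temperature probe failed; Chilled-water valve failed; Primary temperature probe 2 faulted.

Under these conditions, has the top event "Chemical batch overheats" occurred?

No

Agitation branch down [AND]: Temperature probe failed=not, Left trip relay is inoperative=occurs, Backup agitator fails=not, Forward jacket pump malfunctions=not → not all inputs occur → does not occur.
Quench path down [OR]: Agitation branch down=not, South controller fails=not, Standby coolant supply is out=not, #2 quench valve stuck=not → no input occurs → does not occur.
Cooling jacket down [OR]: Quench path down=not, High-temp switch degraded=not, Chilled-water valve failed=not, A rupture disc malfunctions=not → no input occurs → does not occur.
Chemical batch overheats [OR]: Cooling jacket down=not, Primary temperature probe 2 faulted=not → no input occurs → does not occur.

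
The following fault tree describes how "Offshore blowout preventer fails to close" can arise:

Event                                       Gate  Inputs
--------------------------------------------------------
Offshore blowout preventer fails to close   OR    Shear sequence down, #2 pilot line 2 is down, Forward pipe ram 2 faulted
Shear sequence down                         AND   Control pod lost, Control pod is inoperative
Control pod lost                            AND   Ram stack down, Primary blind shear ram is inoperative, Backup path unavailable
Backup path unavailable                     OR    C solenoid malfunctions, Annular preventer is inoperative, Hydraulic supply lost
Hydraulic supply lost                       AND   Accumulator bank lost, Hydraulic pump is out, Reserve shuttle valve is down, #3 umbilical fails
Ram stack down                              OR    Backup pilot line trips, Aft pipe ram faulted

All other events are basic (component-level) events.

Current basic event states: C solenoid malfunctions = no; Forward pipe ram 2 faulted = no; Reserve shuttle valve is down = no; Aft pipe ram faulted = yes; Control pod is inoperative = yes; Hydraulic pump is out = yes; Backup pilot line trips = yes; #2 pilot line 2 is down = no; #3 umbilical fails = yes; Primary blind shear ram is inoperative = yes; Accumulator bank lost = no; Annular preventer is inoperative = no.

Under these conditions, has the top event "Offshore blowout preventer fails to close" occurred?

Ram stack down [OR]: Backup pilot line trips=occurs, Aft pipe ram faulted=occurs → at least one input occurs → occurs.
Hydraulic supply lost [AND]: Accumulator bank lost=not, Hydraulic pump is out=occurs, Reserve shuttle valve is down=not, #3 umbilical fails=occurs → not all inputs occur → does not occur.
Backup path unavailable [OR]: C solenoid malfunctions=not, Annular preventer is inoperative=not, Hydraulic supply lost=not → no input occurs → does not occur.
Control pod lost [AND]: Ram stack down=occurs, Primary blind shear ram is inoperative=occurs, Backup path unavailable=not → not all inputs occur → does not occur.
Shear sequence down [AND]: Control pod lost=not, Control pod is inoperative=occurs → not all inputs occur → does not occur.
Offshore blowout preventer fails to close [OR]: Shear sequence down=not, #2 pilot line 2 is down=not, Forward pipe ram 2 faulted=not → no input occurs → does not occur.

No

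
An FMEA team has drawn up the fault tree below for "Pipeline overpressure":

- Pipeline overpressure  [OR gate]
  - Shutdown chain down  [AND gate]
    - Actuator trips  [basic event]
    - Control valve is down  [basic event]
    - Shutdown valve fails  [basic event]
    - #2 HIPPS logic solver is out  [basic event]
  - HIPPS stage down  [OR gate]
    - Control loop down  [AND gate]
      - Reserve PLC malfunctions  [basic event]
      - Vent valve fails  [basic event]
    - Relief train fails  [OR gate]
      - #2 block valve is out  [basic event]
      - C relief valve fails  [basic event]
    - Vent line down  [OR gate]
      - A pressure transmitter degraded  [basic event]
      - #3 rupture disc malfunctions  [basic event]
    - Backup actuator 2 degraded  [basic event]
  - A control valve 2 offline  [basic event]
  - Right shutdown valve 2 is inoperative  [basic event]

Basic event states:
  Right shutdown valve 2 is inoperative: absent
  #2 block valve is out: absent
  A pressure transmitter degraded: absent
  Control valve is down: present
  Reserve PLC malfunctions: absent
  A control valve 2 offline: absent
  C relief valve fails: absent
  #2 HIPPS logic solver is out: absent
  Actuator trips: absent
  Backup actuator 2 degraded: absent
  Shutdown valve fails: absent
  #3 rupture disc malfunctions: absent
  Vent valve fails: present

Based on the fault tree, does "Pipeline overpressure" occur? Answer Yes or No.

Shutdown chain down [AND]: Actuator trips=not, Control valve is down=occurs, Shutdown valve fails=not, #2 HIPPS logic solver is out=not → not all inputs occur → does not occur.
Control loop down [AND]: Reserve PLC malfunctions=not, Vent valve fails=occurs → not all inputs occur → does not occur.
Relief train fails [OR]: #2 block valve is out=not, C relief valve fails=not → no input occurs → does not occur.
Vent line down [OR]: A pressure transmitter degraded=not, #3 rupture disc malfunctions=not → no input occurs → does not occur.
HIPPS stage down [OR]: Control loop down=not, Relief train fails=not, Vent line down=not, Backup actuator 2 degraded=not → no input occurs → does not occur.
Pipeline overpressure [OR]: Shutdown chain down=not, HIPPS stage down=not, A control valve 2 offline=not, Right shutdown valve 2 is inoperative=not → no input occurs → does not occur.

No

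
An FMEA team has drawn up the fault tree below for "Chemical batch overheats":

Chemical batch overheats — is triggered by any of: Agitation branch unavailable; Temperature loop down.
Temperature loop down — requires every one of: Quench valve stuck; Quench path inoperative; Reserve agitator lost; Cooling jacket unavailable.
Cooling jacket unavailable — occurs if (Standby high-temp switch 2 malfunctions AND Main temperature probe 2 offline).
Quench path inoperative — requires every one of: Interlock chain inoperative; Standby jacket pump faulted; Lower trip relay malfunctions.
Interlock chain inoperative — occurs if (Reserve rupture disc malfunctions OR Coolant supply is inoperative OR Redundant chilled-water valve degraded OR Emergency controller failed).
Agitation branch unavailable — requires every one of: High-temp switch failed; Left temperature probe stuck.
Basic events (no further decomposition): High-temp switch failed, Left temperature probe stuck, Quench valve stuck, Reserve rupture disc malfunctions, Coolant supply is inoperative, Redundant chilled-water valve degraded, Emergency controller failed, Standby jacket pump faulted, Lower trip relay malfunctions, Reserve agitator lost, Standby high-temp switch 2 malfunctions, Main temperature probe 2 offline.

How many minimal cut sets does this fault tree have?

Agitation branch unavailable [AND]: one cut set from each child combined → 1 × 1 = 1 cut set(s).
Interlock chain inoperative [OR]: union of children's cut sets → 4 cut set(s).
Quench path inoperative [AND]: one cut set from each child combined → 4 × 1 × 1 = 4 cut set(s).
Cooling jacket unavailable [AND]: one cut set from each child combined → 1 × 1 = 1 cut set(s).
Temperature loop down [AND]: one cut set from each child combined → 1 × 4 × 1 × 1 = 4 cut set(s).
Chemical batch overheats [OR]: union of children's cut sets → 5 cut set(s).
Minimal cut sets: {High-temp switch failed, Left temperature probe stuck}; {Lower trip relay malfunctions, Main temperature probe 2 offline, Quench valve stuck, Reserve agitator lost, Reserve rupture disc malfunctions, Standby high-temp switch 2 malfunctions, Standby jacket pump faulted}; {Coolant supply is inoperative, Lower trip relay malfunctions, Main temperature probe 2 offline, Quench valve stuck, Reserve agitator lost, Standby high-temp switch 2 malfunctions, Standby jacket pump faulted}; {Lower trip relay malfunctions, Main temperature probe 2 offline, Quench valve stuck, Redundant chilled-water valve degraded, Reserve agitator lost, Standby high-temp switch 2 malfunctions, Standby jacket pump faulted}; {Emergency controller failed, Lower trip relay malfunctions, Main temperature probe 2 offline, Quench valve stuck, Reserve agitator lost, Standby high-temp switch 2 malfunctions, Standby jacket pump faulted}.

5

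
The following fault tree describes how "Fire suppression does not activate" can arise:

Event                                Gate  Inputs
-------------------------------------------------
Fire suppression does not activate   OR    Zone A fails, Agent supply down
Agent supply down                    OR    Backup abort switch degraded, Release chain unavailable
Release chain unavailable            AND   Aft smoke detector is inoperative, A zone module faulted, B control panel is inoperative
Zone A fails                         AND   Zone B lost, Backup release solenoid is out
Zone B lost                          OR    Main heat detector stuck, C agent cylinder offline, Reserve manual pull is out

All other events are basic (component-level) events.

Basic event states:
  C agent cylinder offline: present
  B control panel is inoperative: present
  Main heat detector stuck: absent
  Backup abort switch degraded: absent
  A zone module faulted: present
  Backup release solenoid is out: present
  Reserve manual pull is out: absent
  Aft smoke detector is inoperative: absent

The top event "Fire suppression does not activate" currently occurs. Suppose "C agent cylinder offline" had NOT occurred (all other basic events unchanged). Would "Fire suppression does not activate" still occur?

No

Counterfactual: set "C agent cylinder offline" to not occurred.
Zone B lost [OR]: Main heat detector stuck=not, C agent cylinder offline=not, Reserve manual pull is out=not → no input occurs → does not occur.
Zone A fails [AND]: Zone B lost=not, Backup release solenoid is out=occurs → not all inputs occur → does not occur.
Release chain unavailable [AND]: Aft smoke detector is inoperative=not, A zone module faulted=occurs, B control panel is inoperative=occurs → not all inputs occur → does not occur.
Agent supply down [OR]: Backup abort switch degraded=not, Release chain unavailable=not → no input occurs → does not occur.
Fire suppression does not activate [OR]: Zone A fails=not, Agent supply down=not → no input occurs → does not occur.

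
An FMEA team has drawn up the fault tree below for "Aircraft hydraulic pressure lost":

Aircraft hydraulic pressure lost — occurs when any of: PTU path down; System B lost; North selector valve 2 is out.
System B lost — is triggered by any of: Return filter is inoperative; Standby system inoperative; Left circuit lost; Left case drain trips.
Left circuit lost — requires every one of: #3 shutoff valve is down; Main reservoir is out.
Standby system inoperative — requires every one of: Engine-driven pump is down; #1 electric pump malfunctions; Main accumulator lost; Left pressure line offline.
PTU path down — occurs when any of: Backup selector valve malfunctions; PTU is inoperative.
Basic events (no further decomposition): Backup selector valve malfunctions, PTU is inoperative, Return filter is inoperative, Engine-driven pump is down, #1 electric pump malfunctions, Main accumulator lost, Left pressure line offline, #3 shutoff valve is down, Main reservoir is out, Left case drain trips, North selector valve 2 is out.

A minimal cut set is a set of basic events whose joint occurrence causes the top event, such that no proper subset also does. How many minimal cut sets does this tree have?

7

PTU path down [OR]: union of children's cut sets → 2 cut set(s).
Standby system inoperative [AND]: one cut set from each child combined → 1 × 1 × 1 × 1 = 1 cut set(s).
Left circuit lost [AND]: one cut set from each child combined → 1 × 1 = 1 cut set(s).
System B lost [OR]: union of children's cut sets → 4 cut set(s).
Aircraft hydraulic pressure lost [OR]: union of children's cut sets → 7 cut set(s).
Minimal cut sets: {Backup selector valve malfunctions}; {PTU is inoperative}; {Return filter is inoperative}; {#1 electric pump malfunctions, Engine-driven pump is down, Left pressure line offline, Main accumulator lost}; {#3 shutoff valve is down, Main reservoir is out}; {Left case drain trips}; {North selector valve 2 is out}.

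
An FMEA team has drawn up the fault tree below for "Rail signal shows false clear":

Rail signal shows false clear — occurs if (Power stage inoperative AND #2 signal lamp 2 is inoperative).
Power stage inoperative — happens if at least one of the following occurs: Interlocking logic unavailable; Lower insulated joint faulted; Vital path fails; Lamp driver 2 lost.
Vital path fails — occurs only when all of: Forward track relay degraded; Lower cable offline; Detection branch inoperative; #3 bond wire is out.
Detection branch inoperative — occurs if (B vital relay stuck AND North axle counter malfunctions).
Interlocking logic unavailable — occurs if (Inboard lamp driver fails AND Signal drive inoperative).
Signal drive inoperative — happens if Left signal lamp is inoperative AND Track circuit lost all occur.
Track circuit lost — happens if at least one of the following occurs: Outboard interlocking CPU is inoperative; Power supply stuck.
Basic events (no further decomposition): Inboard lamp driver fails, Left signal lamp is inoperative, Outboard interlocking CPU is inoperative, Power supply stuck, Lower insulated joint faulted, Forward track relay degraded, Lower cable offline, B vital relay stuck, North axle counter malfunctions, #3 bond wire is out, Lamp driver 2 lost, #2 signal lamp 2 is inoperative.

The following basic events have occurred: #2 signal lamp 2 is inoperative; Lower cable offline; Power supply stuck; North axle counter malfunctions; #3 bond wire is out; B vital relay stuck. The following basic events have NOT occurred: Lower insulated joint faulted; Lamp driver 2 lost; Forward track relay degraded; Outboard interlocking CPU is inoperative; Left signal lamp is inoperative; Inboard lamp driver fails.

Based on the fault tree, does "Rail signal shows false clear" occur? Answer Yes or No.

Track circuit lost [OR]: Outboard interlocking CPU is inoperative=not, Power supply stuck=occurs → at least one input occurs → occurs.
Signal drive inoperative [AND]: Left signal lamp is inoperative=not, Track circuit lost=occurs → not all inputs occur → does not occur.
Interlocking logic unavailable [AND]: Inboard lamp driver fails=not, Signal drive inoperative=not → not all inputs occur → does not occur.
Detection branch inoperative [AND]: B vital relay stuck=occurs, North axle counter malfunctions=occurs → all inputs occur → occurs.
Vital path fails [AND]: Forward track relay degraded=not, Lower cable offline=occurs, Detection branch inoperative=occurs, #3 bond wire is out=occurs → not all inputs occur → does not occur.
Power stage inoperative [OR]: Interlocking logic unavailable=not, Lower insulated joint faulted=not, Vital path fails=not, Lamp driver 2 lost=not → no input occurs → does not occur.
Rail signal shows false clear [AND]: Power stage inoperative=not, #2 signal lamp 2 is inoperative=occurs → not all inputs occur → does not occur.

No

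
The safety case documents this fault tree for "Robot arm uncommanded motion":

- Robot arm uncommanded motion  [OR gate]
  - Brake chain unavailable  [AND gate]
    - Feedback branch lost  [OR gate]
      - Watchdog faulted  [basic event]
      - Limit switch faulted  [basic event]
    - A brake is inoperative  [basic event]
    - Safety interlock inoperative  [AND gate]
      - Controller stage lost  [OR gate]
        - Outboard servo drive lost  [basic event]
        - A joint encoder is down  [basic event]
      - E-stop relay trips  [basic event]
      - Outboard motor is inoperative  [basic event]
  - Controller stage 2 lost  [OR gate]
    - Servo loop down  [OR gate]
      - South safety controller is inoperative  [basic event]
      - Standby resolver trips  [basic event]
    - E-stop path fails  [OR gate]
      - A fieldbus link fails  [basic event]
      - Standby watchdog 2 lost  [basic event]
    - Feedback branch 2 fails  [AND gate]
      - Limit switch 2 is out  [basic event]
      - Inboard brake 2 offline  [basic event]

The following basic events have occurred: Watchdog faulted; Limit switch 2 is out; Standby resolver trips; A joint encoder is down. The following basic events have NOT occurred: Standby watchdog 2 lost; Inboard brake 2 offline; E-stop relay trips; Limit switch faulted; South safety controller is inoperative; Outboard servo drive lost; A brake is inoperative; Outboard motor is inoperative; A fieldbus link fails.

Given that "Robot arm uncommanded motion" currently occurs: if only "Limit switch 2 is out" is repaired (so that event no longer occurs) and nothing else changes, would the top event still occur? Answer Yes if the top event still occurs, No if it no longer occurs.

Counterfactual: set "Limit switch 2 is out" to not occurred.
Feedback branch lost [OR]: Watchdog faulted=occurs, Limit switch faulted=not → at least one input occurs → occurs.
Controller stage lost [OR]: Outboard servo drive lost=not, A joint encoder is down=occurs → at least one input occurs → occurs.
Safety interlock inoperative [AND]: Controller stage lost=occurs, E-stop relay trips=not, Outboard motor is inoperative=not → not all inputs occur → does not occur.
Brake chain unavailable [AND]: Feedback branch lost=occurs, A brake is inoperative=not, Safety interlock inoperative=not → not all inputs occur → does not occur.
Servo loop down [OR]: South safety controller is inoperative=not, Standby resolver trips=occurs → at least one input occurs → occurs.
E-stop path fails [OR]: A fieldbus link fails=not, Standby watchdog 2 lost=not → no input occurs → does not occur.
Feedback branch 2 fails [AND]: Limit switch 2 is out=not, Inboard brake 2 offline=not → not all inputs occur → does not occur.
Controller stage 2 lost [OR]: Servo loop down=occurs, E-stop path fails=not, Feedback branch 2 fails=not → at least one input occurs → occurs.
Robot arm uncommanded motion [OR]: Brake chain unavailable=not, Controller stage 2 lost=occurs → at least one input occurs → occurs.

Yes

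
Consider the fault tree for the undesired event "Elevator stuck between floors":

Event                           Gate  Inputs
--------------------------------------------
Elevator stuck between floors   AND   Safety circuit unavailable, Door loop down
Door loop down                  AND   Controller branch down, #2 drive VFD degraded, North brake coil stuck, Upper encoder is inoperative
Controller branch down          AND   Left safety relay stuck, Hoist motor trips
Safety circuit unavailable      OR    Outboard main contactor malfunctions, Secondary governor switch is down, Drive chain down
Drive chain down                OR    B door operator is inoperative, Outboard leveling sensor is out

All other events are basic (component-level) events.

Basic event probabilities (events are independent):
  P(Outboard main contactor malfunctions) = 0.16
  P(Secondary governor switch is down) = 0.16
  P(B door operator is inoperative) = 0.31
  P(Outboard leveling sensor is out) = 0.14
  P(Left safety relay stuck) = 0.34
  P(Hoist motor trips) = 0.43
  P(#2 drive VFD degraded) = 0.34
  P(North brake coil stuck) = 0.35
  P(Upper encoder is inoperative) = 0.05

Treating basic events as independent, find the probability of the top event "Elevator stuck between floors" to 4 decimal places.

P(Drive chain down) [OR] = 1 − (1−0.31) × (1−0.14) = 0.406600
P(Safety circuit unavailable) [OR] = 1 − (1−0.16) × (1−0.16) × (1−0.406600) = 0.581297
P(Controller branch down) [AND] = 0.34 × 0.43 = 0.146200
P(Door loop down) [AND] = 0.146200 × 0.34 × 0.35 × 0.05 = 0.000870
P(Elevator stuck between floors) [AND] = 0.581297 × 0.000870 = 0.000506
Rounded to 4 decimal places: P(Elevator stuck between floors) ≈ 0.0005.

0.0005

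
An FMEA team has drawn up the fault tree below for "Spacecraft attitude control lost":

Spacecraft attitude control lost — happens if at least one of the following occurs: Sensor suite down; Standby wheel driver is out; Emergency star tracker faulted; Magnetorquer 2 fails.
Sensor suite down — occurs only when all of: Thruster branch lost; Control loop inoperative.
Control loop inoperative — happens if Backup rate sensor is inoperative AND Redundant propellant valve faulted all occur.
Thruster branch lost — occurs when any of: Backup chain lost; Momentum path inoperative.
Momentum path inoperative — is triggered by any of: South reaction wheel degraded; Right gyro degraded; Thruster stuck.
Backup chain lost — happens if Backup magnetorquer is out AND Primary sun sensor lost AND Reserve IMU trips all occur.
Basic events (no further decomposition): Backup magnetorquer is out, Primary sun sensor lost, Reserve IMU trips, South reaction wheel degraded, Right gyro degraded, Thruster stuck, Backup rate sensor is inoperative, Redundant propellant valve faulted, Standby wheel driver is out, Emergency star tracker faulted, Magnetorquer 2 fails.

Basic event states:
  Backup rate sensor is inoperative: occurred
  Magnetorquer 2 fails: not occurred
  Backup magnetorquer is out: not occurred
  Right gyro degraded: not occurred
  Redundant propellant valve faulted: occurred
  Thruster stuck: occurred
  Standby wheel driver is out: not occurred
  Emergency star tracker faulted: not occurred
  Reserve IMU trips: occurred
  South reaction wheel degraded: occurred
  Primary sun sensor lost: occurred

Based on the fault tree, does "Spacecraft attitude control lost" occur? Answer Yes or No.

Backup chain lost [AND]: Backup magnetorquer is out=not, Primary sun sensor lost=occurs, Reserve IMU trips=occurs → not all inputs occur → does not occur.
Momentum path inoperative [OR]: South reaction wheel degraded=occurs, Right gyro degraded=not, Thruster stuck=occurs → at least one input occurs → occurs.
Thruster branch lost [OR]: Backup chain lost=not, Momentum path inoperative=occurs → at least one input occurs → occurs.
Control loop inoperative [AND]: Backup rate sensor is inoperative=occurs, Redundant propellant valve faulted=occurs → all inputs occur → occurs.
Sensor suite down [AND]: Thruster branch lost=occurs, Control loop inoperative=occurs → all inputs occur → occurs.
Spacecraft attitude control lost [OR]: Sensor suite down=occurs, Standby wheel driver is out=not, Emergency star tracker faulted=not, Magnetorquer 2 fails=not → at least one input occurs → occurs.

Yes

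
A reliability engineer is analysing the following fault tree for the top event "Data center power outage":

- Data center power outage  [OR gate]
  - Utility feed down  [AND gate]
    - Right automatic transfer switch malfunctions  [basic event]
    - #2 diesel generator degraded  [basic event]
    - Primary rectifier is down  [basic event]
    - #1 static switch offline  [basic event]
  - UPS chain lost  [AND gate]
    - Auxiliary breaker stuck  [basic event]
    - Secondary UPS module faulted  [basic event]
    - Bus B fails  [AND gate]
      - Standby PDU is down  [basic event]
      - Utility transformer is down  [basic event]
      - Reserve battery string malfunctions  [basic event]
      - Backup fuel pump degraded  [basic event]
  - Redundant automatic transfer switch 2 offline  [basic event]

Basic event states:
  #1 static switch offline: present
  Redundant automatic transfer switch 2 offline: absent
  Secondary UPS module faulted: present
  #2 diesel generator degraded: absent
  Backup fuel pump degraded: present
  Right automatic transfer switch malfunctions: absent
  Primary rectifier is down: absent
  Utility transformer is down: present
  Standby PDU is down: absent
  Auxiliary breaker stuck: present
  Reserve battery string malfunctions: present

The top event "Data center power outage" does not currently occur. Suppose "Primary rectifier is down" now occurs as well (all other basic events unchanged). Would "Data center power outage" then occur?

Counterfactual: set "Primary rectifier is down" to occurred.
Utility feed down [AND]: Right automatic transfer switch malfunctions=not, #2 diesel generator degraded=not, Primary rectifier is down=occurs, #1 static switch offline=occurs → not all inputs occur → does not occur.
Bus B fails [AND]: Standby PDU is down=not, Utility transformer is down=occurs, Reserve battery string malfunctions=occurs, Backup fuel pump degraded=occurs → not all inputs occur → does not occur.
UPS chain lost [AND]: Auxiliary breaker stuck=occurs, Secondary UPS module faulted=occurs, Bus B fails=not → not all inputs occur → does not occur.
Data center power outage [OR]: Utility feed down=not, UPS chain lost=not, Redundant automatic transfer switch 2 offline=not → no input occurs → does not occur.

No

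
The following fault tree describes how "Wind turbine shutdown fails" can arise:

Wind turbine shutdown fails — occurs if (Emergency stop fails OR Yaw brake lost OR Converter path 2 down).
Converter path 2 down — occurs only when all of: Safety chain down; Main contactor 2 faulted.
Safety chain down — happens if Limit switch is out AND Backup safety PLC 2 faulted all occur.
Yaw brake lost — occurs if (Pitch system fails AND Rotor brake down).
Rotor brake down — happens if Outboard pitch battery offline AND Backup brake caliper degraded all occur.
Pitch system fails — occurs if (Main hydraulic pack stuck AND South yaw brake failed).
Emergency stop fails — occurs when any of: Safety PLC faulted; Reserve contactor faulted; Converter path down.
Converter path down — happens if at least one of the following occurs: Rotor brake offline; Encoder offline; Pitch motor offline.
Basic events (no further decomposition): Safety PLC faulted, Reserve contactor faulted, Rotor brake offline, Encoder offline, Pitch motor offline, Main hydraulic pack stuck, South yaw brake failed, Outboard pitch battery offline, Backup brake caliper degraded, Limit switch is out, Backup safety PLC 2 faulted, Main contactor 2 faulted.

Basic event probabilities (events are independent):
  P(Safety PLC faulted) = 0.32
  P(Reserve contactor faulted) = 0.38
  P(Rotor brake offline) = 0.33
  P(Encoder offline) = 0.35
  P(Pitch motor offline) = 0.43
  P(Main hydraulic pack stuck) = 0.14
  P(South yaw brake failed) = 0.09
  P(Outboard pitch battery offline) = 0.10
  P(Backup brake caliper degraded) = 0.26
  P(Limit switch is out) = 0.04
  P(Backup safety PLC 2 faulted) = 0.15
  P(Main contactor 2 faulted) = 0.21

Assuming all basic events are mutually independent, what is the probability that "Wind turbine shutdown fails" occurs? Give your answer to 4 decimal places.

P(Converter path down) [OR] = 1 − (1−0.33) × (1−0.35) × (1−0.43) = 0.751765
P(Emergency stop fails) [OR] = 1 − (1−0.32) × (1−0.38) × (1−0.751765) = 0.895344
P(Pitch system fails) [AND] = 0.14 × 0.09 = 0.012600
P(Rotor brake down) [AND] = 0.10 × 0.26 = 0.026000
P(Yaw brake lost) [AND] = 0.012600 × 0.026000 = 0.000328
P(Safety chain down) [AND] = 0.04 × 0.15 = 0.006000
P(Converter path 2 down) [AND] = 0.006000 × 0.21 = 0.001260
P(Wind turbine shutdown fails) [OR] = 1 − (1−0.895344) × (1−0.000328) × (1−0.001260) = 0.895510
Rounded to 4 decimal places: P(Wind turbine shutdown fails) ≈ 0.8955.

0.8955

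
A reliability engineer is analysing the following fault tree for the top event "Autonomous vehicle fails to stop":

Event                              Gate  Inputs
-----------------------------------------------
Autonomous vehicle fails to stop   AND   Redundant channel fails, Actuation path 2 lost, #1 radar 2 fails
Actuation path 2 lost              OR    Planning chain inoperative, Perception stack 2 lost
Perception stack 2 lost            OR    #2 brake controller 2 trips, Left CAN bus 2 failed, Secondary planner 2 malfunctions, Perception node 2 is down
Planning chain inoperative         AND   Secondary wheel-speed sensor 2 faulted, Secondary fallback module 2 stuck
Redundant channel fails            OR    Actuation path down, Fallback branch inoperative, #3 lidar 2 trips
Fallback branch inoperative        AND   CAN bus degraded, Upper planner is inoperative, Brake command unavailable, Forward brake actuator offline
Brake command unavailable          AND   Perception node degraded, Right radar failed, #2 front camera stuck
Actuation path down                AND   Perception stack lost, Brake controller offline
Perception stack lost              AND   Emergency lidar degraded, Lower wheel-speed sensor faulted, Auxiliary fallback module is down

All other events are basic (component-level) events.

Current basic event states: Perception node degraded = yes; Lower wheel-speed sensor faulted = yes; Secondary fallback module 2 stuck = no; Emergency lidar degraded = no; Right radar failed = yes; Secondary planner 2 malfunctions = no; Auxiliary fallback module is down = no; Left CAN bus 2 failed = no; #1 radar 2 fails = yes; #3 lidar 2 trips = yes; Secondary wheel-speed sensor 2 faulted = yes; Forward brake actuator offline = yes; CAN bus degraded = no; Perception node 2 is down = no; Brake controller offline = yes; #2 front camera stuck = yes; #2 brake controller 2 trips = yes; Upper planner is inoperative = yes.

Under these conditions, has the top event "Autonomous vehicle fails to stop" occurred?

Perception stack lost [AND]: Emergency lidar degraded=not, Lower wheel-speed sensor faulted=occurs, Auxiliary fallback module is down=not → not all inputs occur → does not occur.
Actuation path down [AND]: Perception stack lost=not, Brake controller offline=occurs → not all inputs occur → does not occur.
Brake command unavailable [AND]: Perception node degraded=occurs, Right radar failed=occurs, #2 front camera stuck=occurs → all inputs occur → occurs.
Fallback branch inoperative [AND]: CAN bus degraded=not, Upper planner is inoperative=occurs, Brake command unavailable=occurs, Forward brake actuator offline=occurs → not all inputs occur → does not occur.
Redundant channel fails [OR]: Actuation path down=not, Fallback branch inoperative=not, #3 lidar 2 trips=occurs → at least one input occurs → occurs.
Planning chain inoperative [AND]: Secondary wheel-speed sensor 2 faulted=occurs, Secondary fallback module 2 stuck=not → not all inputs occur → does not occur.
Perception stack 2 lost [OR]: #2 brake controller 2 trips=occurs, Left CAN bus 2 failed=not, Secondary planner 2 malfunctions=not, Perception node 2 is down=not → at least one input occurs → occurs.
Actuation path 2 lost [OR]: Planning chain inoperative=not, Perception stack 2 lost=occurs → at least one input occurs → occurs.
Autonomous vehicle fails to stop [AND]: Redundant channel fails=occurs, Actuation path 2 lost=occurs, #1 radar 2 fails=occurs → all inputs occur → occurs.

Yes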